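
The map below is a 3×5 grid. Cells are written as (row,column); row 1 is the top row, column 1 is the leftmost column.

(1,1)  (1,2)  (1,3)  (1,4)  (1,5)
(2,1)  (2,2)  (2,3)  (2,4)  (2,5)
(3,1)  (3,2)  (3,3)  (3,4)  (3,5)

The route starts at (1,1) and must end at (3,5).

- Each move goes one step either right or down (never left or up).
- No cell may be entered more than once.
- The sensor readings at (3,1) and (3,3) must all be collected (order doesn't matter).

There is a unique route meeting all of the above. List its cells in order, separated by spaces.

Moves only go right or down, so the column and row indices never decrease.
Route from (1,1): 2× down (reaching (3,1)), 4× right (reaching (3,5)) — 6 moves in all.
Check: all required cells visited.

(1,1) (2,1) (3,1) (3,2) (3,3) (3,4) (3,5)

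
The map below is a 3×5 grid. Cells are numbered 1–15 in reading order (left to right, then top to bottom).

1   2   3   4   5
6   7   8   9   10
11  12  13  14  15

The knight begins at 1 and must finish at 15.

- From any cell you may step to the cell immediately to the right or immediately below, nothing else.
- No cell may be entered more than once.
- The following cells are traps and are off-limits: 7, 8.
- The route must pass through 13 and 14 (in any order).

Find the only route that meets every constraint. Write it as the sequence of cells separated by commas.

1, 6, 11, 12, 13, 14, 15

Moves only go right or down, so the column and row indices never decrease.
Route from 1: down 2 to 11, right 4 to 15 — 6 moves in all.
Check: all required cells visited.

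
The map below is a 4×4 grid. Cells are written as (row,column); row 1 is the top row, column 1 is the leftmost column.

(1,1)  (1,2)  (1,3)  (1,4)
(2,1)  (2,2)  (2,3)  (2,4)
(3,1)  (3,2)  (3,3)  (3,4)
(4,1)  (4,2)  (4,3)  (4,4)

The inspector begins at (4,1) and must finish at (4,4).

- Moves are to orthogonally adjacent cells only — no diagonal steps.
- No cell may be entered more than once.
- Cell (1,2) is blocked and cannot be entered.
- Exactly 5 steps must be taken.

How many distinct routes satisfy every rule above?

Need simple routes of exactly 5 moves from (4,1) to (4,4) (Manhattan distance 3, so 1 moves are spent on a detour and 1 undoing it).
Enumerating: (4,1) (3,1) (3,2) (4,2) (4,3) (4,4) | (4,1) (3,1) (3,2) (3,3) (4,3) (4,4) | (4,1) (3,1) (3,2) (3,3) (3,4) (4,4) | (4,1) (4,2) (3,2) (3,3) (4,3) (4,4) | (4,1) (4,2) (3,2) (3,3) (3,4) (4,4) | (4,1) (4,2) (4,3) (3,3) (3,4) (4,4).
That gives 6 routes.

6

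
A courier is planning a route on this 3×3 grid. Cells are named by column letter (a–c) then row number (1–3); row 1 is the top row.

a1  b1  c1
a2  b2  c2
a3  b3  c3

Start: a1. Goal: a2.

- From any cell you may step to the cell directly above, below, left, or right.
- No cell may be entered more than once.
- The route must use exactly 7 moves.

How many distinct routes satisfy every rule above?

4

Need simple routes of exactly 7 moves from a1 to a2 (Manhattan distance 1, so 3 moves are spent on a detour and 3 undoing it).
Enumerating: a1 b1 b2 c2 c3 b3 a3 a2 | a1 b1 c1 c2 c3 b3 b2 a2 | a1 b1 c1 c2 c3 b3 a3 a2 | a1 b1 c1 c2 b2 b3 a3 a2.
That gives 4 routes.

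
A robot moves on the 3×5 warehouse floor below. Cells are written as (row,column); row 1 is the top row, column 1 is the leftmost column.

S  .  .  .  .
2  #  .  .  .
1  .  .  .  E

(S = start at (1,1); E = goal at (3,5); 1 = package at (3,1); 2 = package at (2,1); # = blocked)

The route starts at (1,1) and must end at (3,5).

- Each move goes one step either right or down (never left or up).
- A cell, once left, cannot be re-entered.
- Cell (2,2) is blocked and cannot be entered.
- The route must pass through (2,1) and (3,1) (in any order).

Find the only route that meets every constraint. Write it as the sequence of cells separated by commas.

(1,1), (2,1), (3,1), (3,2), (3,3), (3,4), (3,5)

Moves only go right or down, so the column and row indices never decrease.
Route from (1,1): 2× down (reaching (3,1)), 4× right (reaching (3,5)) — 6 moves in all.
Check: all required cells visited.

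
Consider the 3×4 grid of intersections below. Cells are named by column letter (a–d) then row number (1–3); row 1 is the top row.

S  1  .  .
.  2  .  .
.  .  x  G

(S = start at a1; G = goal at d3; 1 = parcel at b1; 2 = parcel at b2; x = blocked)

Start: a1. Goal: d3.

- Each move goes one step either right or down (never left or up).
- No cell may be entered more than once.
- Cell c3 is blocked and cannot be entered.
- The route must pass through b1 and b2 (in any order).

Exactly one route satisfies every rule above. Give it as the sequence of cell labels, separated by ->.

Moves only go right or down, so the column and row indices never decrease.
Route from a1: right 1 to b1, down 1 to b2, right 2 to d2, down 1 to d3 — 5 moves in all.
Check: all required cells visited.

a1 -> b1 -> b2 -> c2 -> d2 -> d3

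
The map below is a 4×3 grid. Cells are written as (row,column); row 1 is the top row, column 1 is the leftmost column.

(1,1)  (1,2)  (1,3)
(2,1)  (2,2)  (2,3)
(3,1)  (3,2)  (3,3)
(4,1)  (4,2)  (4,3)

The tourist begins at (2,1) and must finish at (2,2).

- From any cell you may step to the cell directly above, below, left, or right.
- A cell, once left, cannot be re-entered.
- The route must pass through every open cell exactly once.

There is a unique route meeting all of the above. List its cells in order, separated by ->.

(2,1) -> (1,1) -> (1,2) -> (1,3) -> (2,3) -> (3,3) -> (4,3) -> (4,2) -> (4,1) -> (3,1) -> (3,2) -> (2,2)

Need to visit all 12 open cells exactly once, starting at (2,1) and ending at (2,2).
Route from (2,1): up to (1,1), 2× right (reaching (1,3)), 3× down (reaching (4,3)), 2× left (reaching (4,1)), up to (3,1), right to (3,2), up to (2,2) — 11 moves in all.
Check: all 12 open cells covered.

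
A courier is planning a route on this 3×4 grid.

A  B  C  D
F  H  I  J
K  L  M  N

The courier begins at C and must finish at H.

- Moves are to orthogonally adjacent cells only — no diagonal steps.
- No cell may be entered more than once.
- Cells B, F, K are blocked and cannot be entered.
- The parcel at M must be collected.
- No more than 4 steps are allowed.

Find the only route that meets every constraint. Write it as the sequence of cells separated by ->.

C -> I -> M -> L -> H

Any route must reach M and still end at H within 4 moves, so the order of the required stops is forced.
Route from C: 2× down (reaching M), left to L, up to H — 4 moves in all.
Check: all required cells visited; 4 ≤ 4 moves.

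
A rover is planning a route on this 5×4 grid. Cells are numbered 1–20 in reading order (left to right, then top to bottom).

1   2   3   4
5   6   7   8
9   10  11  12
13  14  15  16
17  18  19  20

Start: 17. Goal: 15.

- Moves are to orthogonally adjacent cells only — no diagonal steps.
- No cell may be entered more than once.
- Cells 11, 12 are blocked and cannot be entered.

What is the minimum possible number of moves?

3

The Manhattan distance from 17 to 15 is |5−4| + |1−3| = 3, so at least 3 moves are needed.
A route of 3 moves achieves this: 17 → 13 → 14 → 15.
Since 3 matches the lower bound, it is optimal.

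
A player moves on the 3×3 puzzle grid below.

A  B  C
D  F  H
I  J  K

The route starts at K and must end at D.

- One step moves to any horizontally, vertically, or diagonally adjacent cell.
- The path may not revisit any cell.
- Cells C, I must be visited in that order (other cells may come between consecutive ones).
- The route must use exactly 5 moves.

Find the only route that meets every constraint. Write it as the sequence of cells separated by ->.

K -> H -> C -> F -> I -> D

The waypoints must appear in the order C, I, with no cell reused.
Route from K: 2× up (reaching C), 2× down-left (reaching I), up to D — 5 moves in all.
Check: order respected (C at step 2, I at step 4); 5 moves as required.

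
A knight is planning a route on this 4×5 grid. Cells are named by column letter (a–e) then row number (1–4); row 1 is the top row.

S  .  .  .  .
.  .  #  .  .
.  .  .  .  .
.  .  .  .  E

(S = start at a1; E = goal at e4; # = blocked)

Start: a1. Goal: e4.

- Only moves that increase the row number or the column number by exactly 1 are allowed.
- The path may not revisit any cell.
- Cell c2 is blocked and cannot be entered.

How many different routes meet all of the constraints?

17

A right/down-only route from a1 to e4 makes exactly 3 down-moves and 4 right-moves in some order.
With no other constraints that would be C(7,3) = 35 routes.
Subtract routes through each blocked cell (inclusion–exclusion for overlaps): − through c2: 18 → 17.
That gives 17 routes.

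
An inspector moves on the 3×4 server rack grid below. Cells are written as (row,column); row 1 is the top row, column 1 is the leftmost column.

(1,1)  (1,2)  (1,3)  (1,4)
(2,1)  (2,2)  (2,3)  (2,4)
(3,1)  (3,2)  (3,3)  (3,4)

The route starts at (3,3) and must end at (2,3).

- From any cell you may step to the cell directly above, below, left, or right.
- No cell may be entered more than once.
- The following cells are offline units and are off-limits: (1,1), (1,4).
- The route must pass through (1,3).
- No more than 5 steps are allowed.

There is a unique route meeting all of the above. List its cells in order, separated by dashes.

(3,3) - (3,2) - (2,2) - (1,2) - (1,3) - (2,3)

The budget equals the shortest possible length, so every move has to be on a shortest route through the required cells.
Route from (3,3): left 1 to (3,2), up 2 to (1,2), right 1 to (1,3), down 1 to (2,3) — 5 moves in all.
Check: all required cells visited; 5 ≤ 5 moves.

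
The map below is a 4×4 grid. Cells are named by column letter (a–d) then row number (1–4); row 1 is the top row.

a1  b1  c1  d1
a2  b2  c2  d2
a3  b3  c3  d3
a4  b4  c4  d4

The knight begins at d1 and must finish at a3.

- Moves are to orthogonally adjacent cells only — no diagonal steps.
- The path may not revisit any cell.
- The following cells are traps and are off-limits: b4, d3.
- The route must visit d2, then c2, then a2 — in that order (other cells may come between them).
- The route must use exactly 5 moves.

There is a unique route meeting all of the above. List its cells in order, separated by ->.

d1 -> d2 -> c2 -> b2 -> a2 -> a3

The waypoints must appear in the order d2, c2, a2, with no cell reused.
Route from d1: down to d2, 3× left (reaching a2), down to a3 — 5 moves in all.
Check: order respected (d2 at step 1, c2 at step 2, a2 at step 4); 5 moves as required.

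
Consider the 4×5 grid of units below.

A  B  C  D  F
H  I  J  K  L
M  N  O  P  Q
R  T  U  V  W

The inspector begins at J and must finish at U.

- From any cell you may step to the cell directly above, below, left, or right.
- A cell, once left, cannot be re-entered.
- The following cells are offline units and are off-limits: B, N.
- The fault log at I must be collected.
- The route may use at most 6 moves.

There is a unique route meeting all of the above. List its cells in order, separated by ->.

The 6-move cap with required stops at I leaves no slack for detours.
Route from J: 2× left (reaching H), 2× down (reaching R), 2× right (reaching U) — 6 moves in all.
Check: all required cells visited; 6 ≤ 6 moves.

J -> I -> H -> M -> R -> T -> U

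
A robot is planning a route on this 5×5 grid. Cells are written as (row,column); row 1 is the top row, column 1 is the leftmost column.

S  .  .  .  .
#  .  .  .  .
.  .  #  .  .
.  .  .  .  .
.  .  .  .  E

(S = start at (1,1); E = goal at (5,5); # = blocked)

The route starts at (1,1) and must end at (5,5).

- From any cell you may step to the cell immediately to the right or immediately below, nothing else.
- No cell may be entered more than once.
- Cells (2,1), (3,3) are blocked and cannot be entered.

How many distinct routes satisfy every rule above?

17

A right/down-only route from (1,1) to (5,5) makes exactly 4 down-moves and 4 right-moves in some order.
With no other constraints that would be C(8,4) = 70 routes.
Subtract routes through each blocked cell (inclusion–exclusion for overlaps): − through (2,1): 35 − through (3,3): 36 + through (2,1)&(3,3): 18 → 17.
That gives 17 routes.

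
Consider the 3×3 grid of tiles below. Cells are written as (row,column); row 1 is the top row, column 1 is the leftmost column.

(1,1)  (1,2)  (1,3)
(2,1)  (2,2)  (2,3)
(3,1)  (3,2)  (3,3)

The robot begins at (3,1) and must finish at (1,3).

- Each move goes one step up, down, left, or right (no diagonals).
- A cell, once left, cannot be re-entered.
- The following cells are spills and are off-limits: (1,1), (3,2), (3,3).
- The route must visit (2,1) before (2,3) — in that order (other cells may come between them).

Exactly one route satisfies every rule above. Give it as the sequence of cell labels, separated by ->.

The waypoints must appear in the order (2,1), (2,3), with no cell reused.
Route from (3,1): up to (2,1), 2× right (reaching (2,3)), up to (1,3) — 4 moves in all.
Check: order respected ((2,1) at step 1, (2,3) at step 3).

(3,1) -> (2,1) -> (2,2) -> (2,3) -> (1,3)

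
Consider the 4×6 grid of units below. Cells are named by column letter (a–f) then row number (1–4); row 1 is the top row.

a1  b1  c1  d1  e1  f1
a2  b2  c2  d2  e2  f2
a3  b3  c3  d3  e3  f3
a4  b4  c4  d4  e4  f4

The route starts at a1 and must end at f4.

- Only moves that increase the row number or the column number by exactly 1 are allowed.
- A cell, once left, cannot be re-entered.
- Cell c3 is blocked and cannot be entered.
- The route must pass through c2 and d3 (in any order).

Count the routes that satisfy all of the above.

9

A right/down-only route from a1 to f4 makes exactly 3 down-moves and 5 right-moves in some order.
With no other constraints that would be C(8,3) = 56 routes.
A monotone route can only reach the required cells in the order c2, d3, so split there and multiply the segment counts (each segment already excludes blocked cells): a1→c2: 3; c2→d3: 1; d3→f4: 3; product = 9.
That gives 9 routes.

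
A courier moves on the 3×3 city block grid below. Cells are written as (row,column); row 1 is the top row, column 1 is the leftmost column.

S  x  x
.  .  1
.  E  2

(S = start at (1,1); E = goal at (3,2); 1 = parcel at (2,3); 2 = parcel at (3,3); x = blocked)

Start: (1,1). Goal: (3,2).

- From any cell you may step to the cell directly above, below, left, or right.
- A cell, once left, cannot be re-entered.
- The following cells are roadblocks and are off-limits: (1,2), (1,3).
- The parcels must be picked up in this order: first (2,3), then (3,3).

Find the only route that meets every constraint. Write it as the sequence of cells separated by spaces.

The waypoints must appear in the order (2,3), (3,3), with no cell reused.
Route from (1,1): down 1 to (2,1), right 2 to (2,3), down 1 to (3,3), left 1 to (3,2) — 5 moves in all.
Check: order respected (1 at step 3, 2 at step 4).

(1,1) (2,1) (2,2) (2,3) (3,3) (3,2)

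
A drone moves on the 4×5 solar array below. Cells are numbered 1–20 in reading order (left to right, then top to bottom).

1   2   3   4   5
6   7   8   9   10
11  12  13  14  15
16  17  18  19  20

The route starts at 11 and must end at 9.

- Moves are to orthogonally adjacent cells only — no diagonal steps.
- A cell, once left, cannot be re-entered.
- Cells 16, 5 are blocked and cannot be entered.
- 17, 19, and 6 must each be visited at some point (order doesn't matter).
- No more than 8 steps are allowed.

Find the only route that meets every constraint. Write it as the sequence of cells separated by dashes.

The budget equals the shortest possible length, so every move has to be on a shortest route through the required cells.
Route from 11: up to 6, right to 7, 2× down (reaching 17), 2× right (reaching 19), 2× up (reaching 9) — 8 moves in all.
Check: all required cells visited; 8 ≤ 8 moves.

11 - 6 - 7 - 12 - 17 - 18 - 19 - 14 - 9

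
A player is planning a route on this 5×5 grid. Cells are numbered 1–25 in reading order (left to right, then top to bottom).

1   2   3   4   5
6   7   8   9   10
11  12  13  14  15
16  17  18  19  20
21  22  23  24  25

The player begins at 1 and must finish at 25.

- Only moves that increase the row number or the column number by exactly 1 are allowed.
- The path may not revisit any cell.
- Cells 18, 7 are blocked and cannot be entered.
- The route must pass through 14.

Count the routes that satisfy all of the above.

A right/down-only route from 1 to 25 makes exactly 4 down-moves and 4 right-moves in some order.
With no other constraints that would be C(8,4) = 70 routes.
Split at 14 and multiply the segment counts (each segment already excludes blocked cells): 1→14: 4; 14→25: 3; product = 12.
That gives 12 routes.

12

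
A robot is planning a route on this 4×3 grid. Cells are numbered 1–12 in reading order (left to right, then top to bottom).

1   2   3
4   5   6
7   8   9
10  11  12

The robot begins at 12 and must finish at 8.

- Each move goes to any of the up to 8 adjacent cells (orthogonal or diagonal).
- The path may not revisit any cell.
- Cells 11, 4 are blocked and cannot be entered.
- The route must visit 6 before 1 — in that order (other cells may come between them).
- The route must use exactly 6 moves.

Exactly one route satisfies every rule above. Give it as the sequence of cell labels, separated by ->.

The waypoints must appear in the order 6, 1, with no cell reused.
Route from 12: up 2 to 6, up-left 1 to 2, left 1 to 1, down-right 1 to 5, down 1 to 8 — 6 moves in all.
Check: order respected (6 at step 2, 1 at step 4); 6 moves as required.

12 -> 9 -> 6 -> 2 -> 1 -> 5 -> 8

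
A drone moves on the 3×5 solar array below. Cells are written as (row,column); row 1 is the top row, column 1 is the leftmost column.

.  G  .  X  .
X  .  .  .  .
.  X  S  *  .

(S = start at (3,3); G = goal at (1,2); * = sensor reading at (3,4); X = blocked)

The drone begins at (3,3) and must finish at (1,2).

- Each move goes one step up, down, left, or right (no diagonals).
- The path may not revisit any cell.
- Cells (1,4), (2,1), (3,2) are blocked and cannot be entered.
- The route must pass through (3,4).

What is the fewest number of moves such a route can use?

5

Any route passes through (3,4) somewhere between (3,3) and (1,2). Summing Manhattan distances along the two legs ((3,3) → (3,4) → (1,2)) gives a lower bound of 1 + 4 = 5 moves.
A route of 5 moves achieves this: (3,3) → (3,4) → (2,4) → (2,3) → (1,3) → (1,2).
Since 5 matches the lower bound, it is optimal.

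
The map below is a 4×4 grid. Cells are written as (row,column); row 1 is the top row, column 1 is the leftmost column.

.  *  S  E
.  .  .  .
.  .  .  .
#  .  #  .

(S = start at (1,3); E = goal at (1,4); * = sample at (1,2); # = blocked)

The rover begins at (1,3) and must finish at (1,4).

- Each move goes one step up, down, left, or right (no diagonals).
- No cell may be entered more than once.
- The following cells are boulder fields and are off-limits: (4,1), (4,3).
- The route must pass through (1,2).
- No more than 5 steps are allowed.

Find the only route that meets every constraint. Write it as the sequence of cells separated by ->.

Any route must reach (1,2) and still end at (1,4) within 5 moves, so the order of the required stops is forced.
Route from (1,3): left to (1,2), down to (2,2), 2× right (reaching (2,4)), up to (1,4) — 5 moves in all.
Check: all required cells visited; 5 ≤ 5 moves.

(1,3) -> (1,2) -> (2,2) -> (2,3) -> (2,4) -> (1,4)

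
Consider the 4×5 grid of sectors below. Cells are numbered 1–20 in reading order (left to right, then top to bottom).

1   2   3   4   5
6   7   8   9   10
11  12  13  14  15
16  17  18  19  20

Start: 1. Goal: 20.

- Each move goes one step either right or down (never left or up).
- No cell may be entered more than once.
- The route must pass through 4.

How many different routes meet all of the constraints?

4

A right/down-only route from 1 to 20 makes exactly 3 down-moves and 4 right-moves in some order.
With no other constraints that would be C(7,3) = 35 routes.
Split at 4 and multiply the segment counts: 1→4: 1; 4→20: 4; product = 4.
That gives 4 routes.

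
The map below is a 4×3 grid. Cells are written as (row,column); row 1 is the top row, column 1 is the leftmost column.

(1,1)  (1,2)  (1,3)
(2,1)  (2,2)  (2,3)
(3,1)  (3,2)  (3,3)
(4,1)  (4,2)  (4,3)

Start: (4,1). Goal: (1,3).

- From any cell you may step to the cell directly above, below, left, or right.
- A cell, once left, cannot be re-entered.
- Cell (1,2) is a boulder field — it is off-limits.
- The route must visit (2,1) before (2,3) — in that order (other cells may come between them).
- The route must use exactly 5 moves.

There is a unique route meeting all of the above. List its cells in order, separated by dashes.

The waypoints must appear in the order (2,1), (2,3), with no cell reused.
Route from (4,1): 2× up (reaching (2,1)), 2× right (reaching (2,3)), up to (1,3) — 5 moves in all.
Check: order respected ((2,1) at step 2, (2,3) at step 4); 5 moves as required.

(4,1) - (3,1) - (2,1) - (2,2) - (2,3) - (1,3)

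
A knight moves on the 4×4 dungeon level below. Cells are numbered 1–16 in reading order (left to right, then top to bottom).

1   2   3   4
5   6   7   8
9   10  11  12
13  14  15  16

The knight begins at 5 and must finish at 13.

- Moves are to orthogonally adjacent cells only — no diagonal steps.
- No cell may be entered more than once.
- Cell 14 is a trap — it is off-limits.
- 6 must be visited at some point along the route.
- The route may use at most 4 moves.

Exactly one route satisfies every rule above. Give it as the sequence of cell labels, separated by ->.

The 4-move cap with required stops at 6 leaves no slack for detours.
Route from 5: right 1 to 6, down 1 to 10, left 1 to 9, down 1 to 13 — 4 moves in all.
Check: all required cells visited; 4 ≤ 4 moves.

5 -> 6 -> 10 -> 9 -> 13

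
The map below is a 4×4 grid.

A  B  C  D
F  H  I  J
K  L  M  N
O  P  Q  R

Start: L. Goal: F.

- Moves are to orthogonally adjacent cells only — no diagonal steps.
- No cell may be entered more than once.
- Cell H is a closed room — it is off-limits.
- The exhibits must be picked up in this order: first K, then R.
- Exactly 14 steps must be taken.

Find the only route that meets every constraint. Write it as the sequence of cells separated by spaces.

L K O P Q R N M I J D C B A F

The waypoints must appear in the order K, R, with no cell reused.
Route from L: left to K, down to O, 3× right (reaching R), up to N, left to M, up to I, right to J, up to D, 3× left (reaching A), down to F — 14 moves in all.
Check: order respected (K at step 1, R at step 5); 14 moves as required.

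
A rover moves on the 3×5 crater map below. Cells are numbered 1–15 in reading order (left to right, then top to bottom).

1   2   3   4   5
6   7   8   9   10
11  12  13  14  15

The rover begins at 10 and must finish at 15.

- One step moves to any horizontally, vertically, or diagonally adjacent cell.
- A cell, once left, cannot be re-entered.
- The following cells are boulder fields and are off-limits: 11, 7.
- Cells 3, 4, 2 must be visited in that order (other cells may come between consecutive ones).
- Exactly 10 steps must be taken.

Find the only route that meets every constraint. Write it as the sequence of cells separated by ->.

The waypoints must appear in the order 3, 4, 2, with no cell reused.
Route from 10: left 1 to 9, up-left 1 to 3, right 1 to 4, down-left 1 to 8, up-left 1 to 2, down-left 1 to 6, down-right 1 to 12, right 3 to 15 — 10 moves in all.
Check: order respected (3 at step 2, 4 at step 3, 2 at step 5); 10 moves as required.

10 -> 9 -> 3 -> 4 -> 8 -> 2 -> 6 -> 12 -> 13 -> 14 -> 15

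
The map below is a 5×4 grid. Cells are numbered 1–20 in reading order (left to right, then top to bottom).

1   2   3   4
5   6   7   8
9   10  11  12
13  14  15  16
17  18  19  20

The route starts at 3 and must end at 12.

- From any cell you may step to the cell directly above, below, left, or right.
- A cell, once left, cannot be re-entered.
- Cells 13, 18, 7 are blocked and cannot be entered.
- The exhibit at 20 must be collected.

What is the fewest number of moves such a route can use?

9

Any route passes through 20 somewhere between 3 and 12. Summing Manhattan distances along the two legs (3 → 20 → 12) gives a lower bound of 5 + 2 = 7 moves.
The shortest route satisfying every rule uses 9 moves: 3 → 2 → 6 → 10 → 14 → 15 → 19 → 20 → 16 → 12.
The no-revisit rule (legs can't share cells) pushes the minimum above the 7-move bound; an exhaustive check rules out every length from 7 to 8, leaving 9 as the minimum.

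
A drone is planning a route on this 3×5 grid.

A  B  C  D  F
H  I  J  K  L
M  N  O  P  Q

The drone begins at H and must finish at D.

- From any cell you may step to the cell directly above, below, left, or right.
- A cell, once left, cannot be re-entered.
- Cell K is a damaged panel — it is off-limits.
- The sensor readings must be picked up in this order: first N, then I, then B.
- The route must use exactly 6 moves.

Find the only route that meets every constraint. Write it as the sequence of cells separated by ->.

The waypoints must appear in the order N, I, B, with no cell reused.
Route from H: down to M, right to N, 2× up (reaching B), 2× right (reaching D) — 6 moves in all.
Check: order respected (N at step 2, I at step 3, B at step 4); 6 moves as required.

H -> M -> N -> I -> B -> C -> D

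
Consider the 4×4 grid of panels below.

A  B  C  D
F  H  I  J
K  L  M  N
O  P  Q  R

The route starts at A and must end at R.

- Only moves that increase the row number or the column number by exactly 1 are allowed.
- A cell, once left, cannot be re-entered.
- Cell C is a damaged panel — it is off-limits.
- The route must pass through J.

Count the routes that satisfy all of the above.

2

A right/down-only route from A to R makes exactly 3 down-moves and 3 right-moves in some order.
With no other constraints that would be C(6,3) = 20 routes.
Split at J and multiply the segment counts (each segment already excludes blocked cells): A→J: 2; J→R: 1; product = 2.
That gives 2 routes.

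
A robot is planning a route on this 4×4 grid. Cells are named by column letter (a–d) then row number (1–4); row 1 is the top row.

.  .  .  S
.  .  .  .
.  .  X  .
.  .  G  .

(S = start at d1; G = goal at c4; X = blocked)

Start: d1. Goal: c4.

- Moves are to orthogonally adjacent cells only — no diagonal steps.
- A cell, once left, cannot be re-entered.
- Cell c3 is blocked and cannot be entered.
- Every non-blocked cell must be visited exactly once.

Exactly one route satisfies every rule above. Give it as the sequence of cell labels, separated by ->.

Need to visit all 15 open cells exactly once, starting at d1 and ending at c4.
Cell a4 has only two open neighbours (a3 and b4), so the path must pass straight through it: one of those is the cell it's entered from and the other is where it exits.
Route from d1: 3× left (reaching a1), 3× down (reaching a4), right to b4, 2× up (reaching b2), 2× right (reaching d2), 2× down (reaching d4), left to c4 — 14 moves in all.
Check: all 15 open cells covered.

d1 -> c1 -> b1 -> a1 -> a2 -> a3 -> a4 -> b4 -> b3 -> b2 -> c2 -> d2 -> d3 -> d4 -> c4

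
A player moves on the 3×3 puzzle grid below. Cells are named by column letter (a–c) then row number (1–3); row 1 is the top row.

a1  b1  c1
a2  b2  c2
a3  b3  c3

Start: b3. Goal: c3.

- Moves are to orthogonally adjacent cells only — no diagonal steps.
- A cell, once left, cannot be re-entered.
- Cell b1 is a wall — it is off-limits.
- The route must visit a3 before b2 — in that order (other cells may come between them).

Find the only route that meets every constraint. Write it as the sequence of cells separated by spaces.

The waypoints must appear in the order a3, b2, with no cell reused.
Route from b3: left to a3, up to a2, 2× right (reaching c2), down to c3 — 5 moves in all.
Check: order respected (a3 at step 1, b2 at step 3).

b3 a3 a2 b2 c2 c3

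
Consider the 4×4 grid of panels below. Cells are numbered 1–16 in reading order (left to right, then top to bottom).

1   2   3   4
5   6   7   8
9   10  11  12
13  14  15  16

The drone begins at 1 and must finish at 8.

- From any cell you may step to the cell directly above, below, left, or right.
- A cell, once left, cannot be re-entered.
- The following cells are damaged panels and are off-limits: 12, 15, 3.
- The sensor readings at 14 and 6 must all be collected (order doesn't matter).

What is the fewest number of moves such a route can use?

Any route passes through 14 and 6 in some order between 1 and 8. Summing Manhattan distances along each leg and taking the cheapest ordering (1 → 6 → 14 → 8) gives a lower bound of 2 + 2 + 4 = 8 moves.
A route of 8 moves achieves this: 1 → 5 → 9 → 13 → 14 → 10 → 6 → 7 → 8.
Since 8 matches the lower bound, it is optimal.

8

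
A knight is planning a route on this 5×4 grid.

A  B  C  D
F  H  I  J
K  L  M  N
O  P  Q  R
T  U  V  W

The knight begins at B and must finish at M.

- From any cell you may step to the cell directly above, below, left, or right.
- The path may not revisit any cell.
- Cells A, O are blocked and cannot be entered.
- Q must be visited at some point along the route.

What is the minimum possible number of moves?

Any route passes through Q somewhere between B and M. Summing Manhattan distances along the two legs (B → Q → M) gives a lower bound of 4 + 1 = 5 moves.
A route of 5 moves achieves this: B → H → L → P → Q → M.
Since 5 matches the lower bound, it is optimal.

5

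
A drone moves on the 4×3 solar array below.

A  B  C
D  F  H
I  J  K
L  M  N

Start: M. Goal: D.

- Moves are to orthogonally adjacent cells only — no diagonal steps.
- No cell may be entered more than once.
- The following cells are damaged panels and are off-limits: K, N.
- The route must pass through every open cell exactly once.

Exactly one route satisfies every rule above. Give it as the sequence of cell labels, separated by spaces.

M L I J F H C B A D

Need to visit all 10 open cells exactly once, starting at M and ending at D.
Route from M: left to L, up to I, right to J, up to F, right to H, up to C, 2× left (reaching A), down to D — 9 moves in all.
Check: all 10 open cells covered.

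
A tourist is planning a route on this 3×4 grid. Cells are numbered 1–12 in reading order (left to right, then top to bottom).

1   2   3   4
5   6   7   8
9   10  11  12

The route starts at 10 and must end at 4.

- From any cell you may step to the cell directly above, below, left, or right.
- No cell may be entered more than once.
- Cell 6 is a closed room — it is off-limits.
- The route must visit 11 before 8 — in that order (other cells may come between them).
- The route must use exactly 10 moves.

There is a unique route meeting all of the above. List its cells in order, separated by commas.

10, 9, 5, 1, 2, 3, 7, 11, 12, 8, 4

The waypoints must appear in the order 11, 8, with no cell reused.
Route from 10: left 1 to 9, up 2 to 1, right 2 to 3, down 2 to 11, right 1 to 12, up 2 to 4 — 10 moves in all.
Check: order respected (11 at step 7, 8 at step 9); 10 moves as required.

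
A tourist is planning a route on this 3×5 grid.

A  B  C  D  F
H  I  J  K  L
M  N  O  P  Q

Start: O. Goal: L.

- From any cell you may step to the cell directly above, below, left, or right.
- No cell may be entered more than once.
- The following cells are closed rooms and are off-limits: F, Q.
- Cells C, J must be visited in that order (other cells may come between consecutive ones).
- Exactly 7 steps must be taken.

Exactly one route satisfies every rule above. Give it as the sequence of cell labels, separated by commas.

O, N, I, B, C, J, K, L

The waypoints must appear in the order C, J, with no cell reused.
Route from O: left 1 to N, up 2 to B, right 1 to C, down 1 to J, right 2 to L — 7 moves in all.
Check: order respected (C at step 4, J at step 5); 7 moves as required.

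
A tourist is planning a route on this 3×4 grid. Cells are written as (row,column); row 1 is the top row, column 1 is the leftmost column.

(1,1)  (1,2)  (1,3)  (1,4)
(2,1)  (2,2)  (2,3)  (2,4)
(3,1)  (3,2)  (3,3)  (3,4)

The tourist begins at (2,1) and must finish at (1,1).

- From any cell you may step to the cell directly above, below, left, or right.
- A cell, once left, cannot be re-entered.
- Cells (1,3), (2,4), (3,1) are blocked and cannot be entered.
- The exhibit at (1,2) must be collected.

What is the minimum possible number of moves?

Any route passes through (1,2) somewhere between (2,1) and (1,1). Summing Manhattan distances along the two legs ((2,1) → (1,2) → (1,1)) gives a lower bound of 2 + 1 = 3 moves.
A route of 3 moves achieves this: (2,1) → (2,2) → (1,2) → (1,1).
Since 3 matches the lower bound, it is optimal.

3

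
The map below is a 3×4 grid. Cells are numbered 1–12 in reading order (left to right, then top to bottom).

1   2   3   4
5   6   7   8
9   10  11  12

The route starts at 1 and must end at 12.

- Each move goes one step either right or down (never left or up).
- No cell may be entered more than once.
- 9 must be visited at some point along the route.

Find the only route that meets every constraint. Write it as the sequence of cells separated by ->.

1 -> 5 -> 9 -> 10 -> 11 -> 12

Moves only go right or down, so the column and row indices never decrease.
Route from 1: down 2 to 9, right 3 to 12 — 5 moves in all.
Check: all required cells visited.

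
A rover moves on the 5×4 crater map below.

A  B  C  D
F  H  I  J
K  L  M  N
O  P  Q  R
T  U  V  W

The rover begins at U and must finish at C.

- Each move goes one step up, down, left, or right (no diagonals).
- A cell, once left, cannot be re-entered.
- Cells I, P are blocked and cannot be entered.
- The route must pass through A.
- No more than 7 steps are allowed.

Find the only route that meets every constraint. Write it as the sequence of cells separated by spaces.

Any route must reach A and still end at C within 7 moves, so the order of the required stops is forced.
Route from U: left to T, 4× up (reaching A), 2× right (reaching C) — 7 moves in all.
Check: all required cells visited; 7 ≤ 7 moves.

U T O K F A B C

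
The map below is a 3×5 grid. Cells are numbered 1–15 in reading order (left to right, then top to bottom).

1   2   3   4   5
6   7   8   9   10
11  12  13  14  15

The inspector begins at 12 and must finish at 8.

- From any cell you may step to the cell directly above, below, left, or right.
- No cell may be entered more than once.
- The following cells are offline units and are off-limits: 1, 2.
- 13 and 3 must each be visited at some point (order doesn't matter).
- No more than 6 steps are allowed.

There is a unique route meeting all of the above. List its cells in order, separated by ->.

The 6-move cap with required stops at 13, 3 leaves no slack for detours.
Route from 12: 2× right (reaching 14), 2× up (reaching 4), left to 3, down to 8 — 6 moves in all.
Check: all required cells visited; 6 ≤ 6 moves.

12 -> 13 -> 14 -> 9 -> 4 -> 3 -> 8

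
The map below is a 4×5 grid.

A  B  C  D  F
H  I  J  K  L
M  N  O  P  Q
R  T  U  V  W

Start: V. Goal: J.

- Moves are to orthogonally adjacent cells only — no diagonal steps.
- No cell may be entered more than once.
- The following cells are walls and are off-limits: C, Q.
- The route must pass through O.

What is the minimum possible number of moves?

3

Any route passes through O somewhere between V and J. Summing Manhattan distances along the two legs (V → O → J) gives a lower bound of 2 + 1 = 3 moves.
A route of 3 moves achieves this: V → P → O → J.
Since 3 matches the lower bound, it is optimal.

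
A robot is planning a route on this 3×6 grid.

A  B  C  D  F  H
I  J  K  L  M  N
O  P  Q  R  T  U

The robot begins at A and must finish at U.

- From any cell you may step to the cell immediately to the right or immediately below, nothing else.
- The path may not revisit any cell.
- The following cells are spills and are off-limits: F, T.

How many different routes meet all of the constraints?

4

A right/down-only route from A to U makes exactly 2 down-moves and 5 right-moves in some order.
With no other constraints that would be C(7,2) = 21 routes.
Subtract routes through each blocked cell (inclusion–exclusion for overlaps): − through F: 3 − through T: 15 + through F&T: 1 → 4.
That gives 4 routes.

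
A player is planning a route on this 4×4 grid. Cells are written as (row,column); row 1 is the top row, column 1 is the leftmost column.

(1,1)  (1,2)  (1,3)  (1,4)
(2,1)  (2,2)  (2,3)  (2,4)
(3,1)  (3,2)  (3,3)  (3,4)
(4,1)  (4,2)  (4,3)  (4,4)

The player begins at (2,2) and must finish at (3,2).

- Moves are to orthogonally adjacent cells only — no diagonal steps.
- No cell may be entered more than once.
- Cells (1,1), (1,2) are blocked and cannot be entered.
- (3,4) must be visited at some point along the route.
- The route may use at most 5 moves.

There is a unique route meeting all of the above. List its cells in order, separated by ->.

The budget equals the shortest possible length, so every move has to be on a shortest route through the required cells.
Route from (2,2): 2× right (reaching (2,4)), down to (3,4), 2× left (reaching (3,2)) — 5 moves in all.
Check: all required cells visited; 5 ≤ 5 moves.

(2,2) -> (2,3) -> (2,4) -> (3,4) -> (3,3) -> (3,2)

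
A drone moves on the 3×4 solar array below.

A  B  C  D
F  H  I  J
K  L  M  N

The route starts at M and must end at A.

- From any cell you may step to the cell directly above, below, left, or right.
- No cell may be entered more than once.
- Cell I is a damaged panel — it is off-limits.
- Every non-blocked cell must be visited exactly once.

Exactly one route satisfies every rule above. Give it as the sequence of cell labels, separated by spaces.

Need to visit all 11 open cells exactly once, starting at M and ending at A.
Cell J has only two open neighbours (D and N), so the path must pass straight through it: one of those is the cell it's entered from and the other is where it exits.
Route from M: right 1 to N, up 2 to D, left 2 to B, down 2 to L, left 1 to K, up 2 to A — 10 moves in all.
Check: all 11 open cells covered.

M N J D C B H L K F A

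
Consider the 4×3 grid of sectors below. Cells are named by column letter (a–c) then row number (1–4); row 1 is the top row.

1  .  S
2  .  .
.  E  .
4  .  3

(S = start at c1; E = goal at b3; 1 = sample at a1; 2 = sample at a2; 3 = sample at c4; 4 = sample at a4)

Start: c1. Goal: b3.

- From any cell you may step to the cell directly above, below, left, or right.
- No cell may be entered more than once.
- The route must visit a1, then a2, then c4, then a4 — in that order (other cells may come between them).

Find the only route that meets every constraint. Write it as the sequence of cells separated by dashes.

The waypoints must appear in the order a1, a2, c4, a4, with no cell reused.
Route from c1: 2× left (reaching a1), down to a2, 2× right (reaching c2), 2× down (reaching c4), 2× left (reaching a4), up to a3, right to b3 — 11 moves in all.
Check: order respected (1 at step 2, 2 at step 3, 3 at step 7, 4 at step 9).

c1 - b1 - a1 - a2 - b2 - c2 - c3 - c4 - b4 - a4 - a3 - b3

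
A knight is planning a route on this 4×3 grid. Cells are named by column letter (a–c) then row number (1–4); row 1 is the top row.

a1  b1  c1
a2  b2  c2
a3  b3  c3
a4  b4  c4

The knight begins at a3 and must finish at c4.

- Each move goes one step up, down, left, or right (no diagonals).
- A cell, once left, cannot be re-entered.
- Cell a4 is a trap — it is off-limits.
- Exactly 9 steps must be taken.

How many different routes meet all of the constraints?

6

Need simple routes of exactly 9 moves from a3 to c4 (Manhattan distance 3, so 3 moves are spent on a detour and 3 undoing it).
Enumerating: a3 a2 a1 b1 b2 c2 c3 b3 b4 c4 | a3 a2 a1 b1 c1 c2 c3 b3 b4 c4 | a3 a2 a1 b1 c1 c2 b2 b3 b4 c4 | a3 a2 a1 b1 c1 c2 b2 b3 c3 c4 | a3 a2 b2 b1 c1 c2 c3 b3 b4 c4 | a3 b3 b2 a2 a1 b1 c1 c2 c3 c4.
That gives 6 routes.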